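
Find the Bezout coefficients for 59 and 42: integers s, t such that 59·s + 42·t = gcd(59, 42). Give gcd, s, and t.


Euclidean algorithm on (59, 42) — divide until remainder is 0:
  59 = 1 · 42 + 17
  42 = 2 · 17 + 8
  17 = 2 · 8 + 1
  8 = 8 · 1 + 0
gcd(59, 42) = 1.
Track Bezout coefficients alongside the remainders: start with r₀ = 59 = a·1 + b·0 (s = 1, t = 0) and r₁ = 42 = a·0 + b·1 (s = 0, t = 1); each new remainder r_{k+1} = r_{k-1} − q_k·r_k inherits s_{k+1} = s_{k-1} − q_k·s_k, t_{k+1} = t_{k-1} − q_k·t_k, so r_k = a·s_k + b·t_k at every step:
  q = 1: r = 17, s = 1 − 1·0 = 1, t = 0 − 1·1 = -1  (check: 59·1 + 42·(-1) = 17)
  q = 2: r = 8, s = 0 − 2·1 = -2, t = 1 − 2·(-1) = 3  (check: 59·(-2) + 42·3 = 8)
  q = 2: r = 1, s = 1 − 2·(-2) = 5, t = -1 − 2·3 = -7  (check: 59·5 + 42·(-7) = 1)
The row with r = 1 (the gcd) gives the Bezout coefficients s = 5, t = -7.
Result: 59 · (5) + 42 · (-7) = 1.

gcd(59, 42) = 1; s = 5, t = -7 (check: 59·5 + 42·(-7) = 1).


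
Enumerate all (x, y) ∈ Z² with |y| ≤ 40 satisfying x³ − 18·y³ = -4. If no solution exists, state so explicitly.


The equation is x³ - 18y³ = -4. For fixed y, x³ = 18·y³ − 4, so a solution requires the RHS to be a perfect cube.
Strategy: iterate y from -40 to 40, compute RHS = 18·y³ − 4, and check whether it is a (positive or negative) perfect cube.
Check small values of y:
  y = 0: RHS = -4 is not a perfect cube.
  y = 1: RHS = 14 is not a perfect cube.
  y = -1: RHS = -22 is not a perfect cube.
  y = 2: RHS = 140 is not a perfect cube.
  y = -2: RHS = -148 is not a perfect cube.
  y = 3: RHS = 482 is not a perfect cube.
  y = -3: RHS = -490 is not a perfect cube.
Continuing the search up to |y| = 40 finds no solutions either.
No (x, y) in the scanned range satisfies the equation.

No integer solutions with |y| ≤ 40.


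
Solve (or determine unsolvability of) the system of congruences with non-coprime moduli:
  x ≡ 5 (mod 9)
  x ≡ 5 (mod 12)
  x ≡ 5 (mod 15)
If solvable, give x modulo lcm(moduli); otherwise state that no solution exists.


Moduli 9, 12, 15 are not pairwise coprime, so CRT works modulo lcm(m_i) when all pairwise compatibility conditions hold.
Pairwise compatibility: gcd(m_i, m_j) must divide a_i - a_j for every pair.
Merge one congruence at a time:
  Start: x ≡ 5 (mod 9).
  Combine with x ≡ 5 (mod 12): gcd(9, 12) = 3; 5 - 5 = 0, which IS divisible by 3, so compatible.
    Write x = 5 + 9·t and substitute into x ≡ 5 (mod 12): 9·t ≡ 5 − 5 = 0 (mod 12).
    Divide the congruence (and modulus) by g = 3: 3·t ≡ 0 (mod 4).
    The inverse of 3 mod 4 is 3 (since 3·3 = 9 = 2·4 + 1), so t ≡ 3·0 = 0 ≡ 0 (mod 4).
    Then x = 5 + 9·0 = 5, valid modulo lcm(9, 12) = 36: x ≡ 5 (mod 36).
  Combine with x ≡ 5 (mod 15): gcd(36, 15) = 3; 5 - 5 = 0, which IS divisible by 3, so compatible.
    Write x = 5 + 36·t and substitute into x ≡ 5 (mod 15): 36·t ≡ 5 − 5 = 0 (mod 15).
    Divide the congruence (and modulus) by g = 3: 12·t ≡ 0 (mod 5).
    Reduce coefficients mod 5: 2·t ≡ 0 (mod 5).
    The inverse of 2 mod 5 is 3 (since 2·3 = 6 = 1·5 + 1), so t ≡ 3·0 = 0 ≡ 0 (mod 5).
    Then x = 5 + 36·0 = 5, valid modulo lcm(36, 15) = 180: x ≡ 5 (mod 180).
Verify: 5 mod 9 = 5, 5 mod 12 = 5, 5 mod 15 = 5.

x ≡ 5 (mod 180).


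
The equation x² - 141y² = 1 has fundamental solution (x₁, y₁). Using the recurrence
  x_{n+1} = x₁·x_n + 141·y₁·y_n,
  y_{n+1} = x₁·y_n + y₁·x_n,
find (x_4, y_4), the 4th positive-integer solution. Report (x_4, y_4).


Step 1: Find the fundamental solution (x₁, y₁) of x² - 141y² = 1.
  Expand √141 as a continued fraction. a₀ = ⌊√141⌋ = 11; iterate m_{k+1} = d_k·a_k − m_k, d_{k+1} = (141 − m_{k+1}²)/d_k, a_{k+1} = ⌊(a₀ + m_{k+1})/d_{k+1}⌋ (starting m₀ = 0, d₀ = 1), with convergents p_k = a_k·p_{k-1} + p_{k-2}, q_k = a_k·q_{k-1} + q_{k-2} (p₋₁ = 1, q₋₁ = 0):
  k = 0: a₀ = 11; p₀/q₀ = 11/1; p₀² − 141·q₀² = 121 − 141 = -20.
  k = 1: m = 11, d = 20, a = ⌊(11 + 11)/20⌋ = 1; p/q = (1·11 + 1)/(1·1 + 0) = 12/1; p² − 141·q² = 144 − 141 = 3.
  k = 2: m = 9, d = 3, a = ⌊(11 + 9)/3⌋ = 6; p/q = (6·12 + 11)/(6·1 + 1) = 83/7; p² − 141·q² = 6889 − 6909 = -20.
  k = 3: m = 9, d = 20, a = ⌊(11 + 9)/20⌋ = 1; p/q = (1·83 + 12)/(1·7 + 1) = 95/8; p² − 141·q² = 9025 − 9024 = 1.
  The first convergent with p² − 141·q² = 1 gives the fundamental solution (x₁, y₁) = (95, 8).
Step 2: Apply the recurrence (x_{n+1}, y_{n+1}) = (x₁x_n + 141y₁y_n, x₁y_n + y₁x_n) repeatedly.
  From (x_1, y_1) = (95, 8): x_2 = 95·95 + 141·8·8 = 18049; y_2 = 95·8 + 8·95 = 1520.
  From (x_2, y_2) = (18049, 1520): x_3 = 95·18049 + 141·8·1520 = 3429215; y_3 = 95·1520 + 8·18049 = 288792.
  From (x_3, y_3) = (3429215, 288792): x_4 = 95·3429215 + 141·8·288792 = 651532801; y_4 = 95·288792 + 8·3429215 = 54868960.
Step 3: Verify x_4² - 141·y_4² = 424494990778905601 - 424494990778905600 = 1 (should be 1). ✓

(x_1, y_1) = (95, 8); (x_4, y_4) = (651532801, 54868960).


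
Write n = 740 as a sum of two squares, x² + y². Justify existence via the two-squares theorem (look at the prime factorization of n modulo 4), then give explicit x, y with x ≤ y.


Step 1: Factor n = 740 = 2^2 · 5 · 37.
Step 2: Check the mod-4 condition on each prime factor: 2 = 2 (special); 5 ≡ 1 (mod 4), exponent 1; 37 ≡ 1 (mod 4), exponent 1.
All primes ≡ 3 (mod 4) appear to even exponent (or don't appear), so by the two-squares theorem n IS expressible as a sum of two squares.
Step 3: Build a representation. Group n = k² · m with k = 2 and m = 5 · 37 = 185 (a product of primes ≡ 1 (mod 4)); a representation of m scales to one of n via (k·x)² + (k·y)² = k²(x² + y²). Each prime p ≡ 1 (mod 4) is itself a sum of two squares; find a² by testing p − a² for a perfect square:
  5: 5 − 1² = 4 = 2² ⇒ 5 = 1² + 2².
  37: 37 − 1² = 36 = 6² ⇒ 37 = 1² + 6².
  Combine using the Brahmagupta–Fibonacci identity (a² + b²)(c² + d²) = (ac − bd)² + (ad + bc)² = (ac + bd)² + (ad − bc)²:
  5 · 37 = 185: from (1² + 2²)(1² + 6²), take (1·1 − 2·6, 1·6 + 2·1) = (1 − 12, 6 + 2) = (-11, 8); dropping signs (only squares matter) gives (11, 8); check 11² + 8² = 121 + 64 = 185 ✓.
  Scale by k = 2: (2·11, 2·8) = (22, 16).
Step 4: Order so x ≤ y and verify: 16² + 22² = 256 + 484 = 740 = n. ✓

n = 740 = 16² + 22² (one valid representation with x ≤ y).


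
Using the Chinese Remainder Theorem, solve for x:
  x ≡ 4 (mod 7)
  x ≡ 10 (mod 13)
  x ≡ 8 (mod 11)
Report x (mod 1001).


Moduli 7, 13, 11 are pairwise coprime; by CRT there is a unique solution modulo M = 7 · 13 · 11 = 1001.
Solve pairwise, accumulating the modulus:
  Start with x ≡ 4 (mod 7).
  Combine with x ≡ 10 (mod 13): since gcd(7, 13) = 1, we get a unique residue mod 91.
    Write x = 4 + 7·t and substitute into x ≡ 10 (mod 13): 7·t ≡ 10 − 4 = 6 (mod 13).
    The inverse of 7 mod 13 is 2 (since 7·2 = 14 = 1·13 + 1), so t ≡ 2·6 = 12 ≡ 12 (mod 13).
    Then x = 4 + 7·12 = 88, valid modulo lcm(7, 13) = 91: x ≡ 88 (mod 91).
  Combine with x ≡ 8 (mod 11): since gcd(91, 11) = 1, we get a unique residue mod 1001.
    Write x = 88 + 91·t and substitute into x ≡ 8 (mod 11): 91·t ≡ 8 − 88 = -80 (mod 11).
    Reduce coefficients mod 11: 3·t ≡ 8 (mod 11).
    The inverse of 3 mod 11 is 4 (since 3·4 = 12 = 1·11 + 1), so t ≡ 4·8 = 32 ≡ 10 (mod 11).
    Then x = 88 + 91·10 = 998, valid modulo lcm(91, 11) = 1001: x ≡ 998 (mod 1001).
Verify: 998 mod 7 = 4 ✓, 998 mod 13 = 10 ✓, 998 mod 11 = 8 ✓.

x ≡ 998 (mod 1001).


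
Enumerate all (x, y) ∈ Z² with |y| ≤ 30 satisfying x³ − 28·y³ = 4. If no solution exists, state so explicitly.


The equation is x³ - 28y³ = 4. For fixed y, x³ = 28·y³ + 4, so a solution requires the RHS to be a perfect cube.
Strategy: iterate y from -30 to 30, compute RHS = 28·y³ + 4, and check whether it is a (positive or negative) perfect cube.
Check small values of y:
  y = 0: RHS = 4 is not a perfect cube.
  y = 1: RHS = 32 is not a perfect cube.
  y = -1: RHS = -24 is not a perfect cube.
  y = 2: RHS = 228 is not a perfect cube.
  y = -2: RHS = -220 is not a perfect cube.
  y = 3: RHS = 760 is not a perfect cube.
  y = -3: RHS = -752 is not a perfect cube.
Continuing the search up to |y| = 30 finds no solutions either.
No (x, y) in the scanned range satisfies the equation.

No integer solutions with |y| ≤ 30.


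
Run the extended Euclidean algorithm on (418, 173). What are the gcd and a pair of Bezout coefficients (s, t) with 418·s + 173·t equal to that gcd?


Euclidean algorithm on (418, 173) — divide until remainder is 0:
  418 = 2 · 173 + 72
  173 = 2 · 72 + 29
  72 = 2 · 29 + 14
  29 = 2 · 14 + 1
  14 = 14 · 1 + 0
gcd(418, 173) = 1.
Track Bezout coefficients alongside the remainders: start with r₀ = 418 = a·1 + b·0 (s = 1, t = 0) and r₁ = 173 = a·0 + b·1 (s = 0, t = 1); each new remainder r_{k+1} = r_{k-1} − q_k·r_k inherits s_{k+1} = s_{k-1} − q_k·s_k, t_{k+1} = t_{k-1} − q_k·t_k, so r_k = a·s_k + b·t_k at every step:
  q = 2: r = 72, s = 1 − 2·0 = 1, t = 0 − 2·1 = -2  (check: 418·1 + 173·(-2) = 72)
  q = 2: r = 29, s = 0 − 2·1 = -2, t = 1 − 2·(-2) = 5  (check: 418·(-2) + 173·5 = 29)
  q = 2: r = 14, s = 1 − 2·(-2) = 5, t = -2 − 2·5 = -12  (check: 418·5 + 173·(-12) = 14)
  q = 2: r = 1, s = -2 − 2·5 = -12, t = 5 − 2·(-12) = 29  (check: 418·(-12) + 173·29 = 1)
The row with r = 1 (the gcd) gives the Bezout coefficients s = -12, t = 29.
Result: 418 · (-12) + 173 · (29) = 1.

gcd(418, 173) = 1; s = -12, t = 29 (check: 418·(-12) + 173·29 = 1).


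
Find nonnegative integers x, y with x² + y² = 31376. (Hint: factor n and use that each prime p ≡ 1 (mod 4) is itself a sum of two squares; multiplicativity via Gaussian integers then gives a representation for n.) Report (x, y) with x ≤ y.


Step 1: Factor n = 31376 = 2^4 · 37 · 53.
Step 2: Check the mod-4 condition on each prime factor: 2 = 2 (special); 37 ≡ 1 (mod 4), exponent 1; 53 ≡ 1 (mod 4), exponent 1.
All primes ≡ 3 (mod 4) appear to even exponent (or don't appear), so by the two-squares theorem n IS expressible as a sum of two squares.
Step 3: Build a representation. Group n = k² · m with k = 4 and m = 37 · 53 = 1961 (a product of primes ≡ 1 (mod 4)); a representation of m scales to one of n via (k·x)² + (k·y)² = k²(x² + y²). Each prime p ≡ 1 (mod 4) is itself a sum of two squares; find a² by testing p − a² for a perfect square:
  37: 37 − 1² = 36 = 6² ⇒ 37 = 1² + 6².
  53: 53 − 1² = 52, 53 − 2² = 49 = 7² ⇒ 53 = 2² + 7².
  Combine using the Brahmagupta–Fibonacci identity (a² + b²)(c² + d²) = (ac − bd)² + (ad + bc)² = (ac + bd)² + (ad − bc)²:
  37 · 53 = 1961: from (1² + 6²)(2² + 7²), take (1·2 − 6·7, 1·7 + 6·2) = (2 − 42, 7 + 12) = (-40, 19); dropping signs (only squares matter) gives (40, 19); check 40² + 19² = 1600 + 361 = 1961 ✓.
  Scale by k = 4: (4·40, 4·19) = (160, 76).
Step 4: Order so x ≤ y and verify: 76² + 160² = 5776 + 25600 = 31376 = n. ✓

n = 31376 = 76² + 160² (one valid representation with x ≤ y).


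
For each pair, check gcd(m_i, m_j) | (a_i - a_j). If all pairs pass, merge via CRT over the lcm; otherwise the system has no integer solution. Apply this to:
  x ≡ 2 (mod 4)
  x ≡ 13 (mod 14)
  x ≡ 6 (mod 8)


Moduli 4, 14, 8 are not pairwise coprime, so CRT works modulo lcm(m_i) when all pairwise compatibility conditions hold.
Pairwise compatibility: gcd(m_i, m_j) must divide a_i - a_j for every pair.
Merge one congruence at a time:
  Start: x ≡ 2 (mod 4).
  Combine with x ≡ 13 (mod 14): gcd(4, 14) = 2, and 13 - 2 = 11 is NOT divisible by 2.
    ⇒ system is inconsistent (no integer solution).

No solution (the system is inconsistent).


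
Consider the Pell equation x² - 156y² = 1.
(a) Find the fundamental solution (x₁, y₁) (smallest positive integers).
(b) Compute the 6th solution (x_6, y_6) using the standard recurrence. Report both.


Step 1: Find the fundamental solution (x₁, y₁) of x² - 156y² = 1.
  Expand √156 as a continued fraction. a₀ = ⌊√156⌋ = 12; iterate m_{k+1} = d_k·a_k − m_k, d_{k+1} = (156 − m_{k+1}²)/d_k, a_{k+1} = ⌊(a₀ + m_{k+1})/d_{k+1}⌋ (starting m₀ = 0, d₀ = 1), with convergents p_k = a_k·p_{k-1} + p_{k-2}, q_k = a_k·q_{k-1} + q_{k-2} (p₋₁ = 1, q₋₁ = 0):
  k = 0: a₀ = 12; p₀/q₀ = 12/1; p₀² − 156·q₀² = 144 − 156 = -12.
  k = 1: m = 12, d = 12, a = ⌊(12 + 12)/12⌋ = 2; p/q = (2·12 + 1)/(2·1 + 0) = 25/2; p² − 156·q² = 625 − 624 = 1.
  The first convergent with p² − 156·q² = 1 gives the fundamental solution (x₁, y₁) = (25, 2).
Step 2: Apply the recurrence (x_{n+1}, y_{n+1}) = (x₁x_n + 156y₁y_n, x₁y_n + y₁x_n) repeatedly.
  From (x_1, y_1) = (25, 2): x_2 = 25·25 + 156·2·2 = 1249; y_2 = 25·2 + 2·25 = 100.
  From (x_2, y_2) = (1249, 100): x_3 = 25·1249 + 156·2·100 = 62425; y_3 = 25·100 + 2·1249 = 4998.
  From (x_3, y_3) = (62425, 4998): x_4 = 25·62425 + 156·2·4998 = 3120001; y_4 = 25·4998 + 2·62425 = 249800.
  From (x_4, y_4) = (3120001, 249800): x_5 = 25·3120001 + 156·2·249800 = 155937625; y_5 = 25·249800 + 2·3120001 = 12485002.
  From (x_5, y_5) = (155937625, 12485002): x_6 = 25·155937625 + 156·2·12485002 = 7793761249; y_6 = 25·12485002 + 2·155937625 = 624000300.
Step 3: Verify x_6² - 156·y_6² = 60742714406414040001 - 60742714406414040000 = 1 (should be 1). ✓

(x_1, y_1) = (25, 2); (x_6, y_6) = (7793761249, 624000300).


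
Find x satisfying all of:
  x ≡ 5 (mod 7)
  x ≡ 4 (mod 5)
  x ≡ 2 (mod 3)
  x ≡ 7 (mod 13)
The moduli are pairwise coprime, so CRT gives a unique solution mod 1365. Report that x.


Product of moduli M = 7 · 5 · 3 · 13 = 1365.
Merge one congruence at a time:
  Start: x ≡ 5 (mod 7).
  Combine with x ≡ 4 (mod 5); new modulus lcm = 35.
    Write x = 5 + 7·t and substitute into x ≡ 4 (mod 5): 7·t ≡ 4 − 5 = -1 (mod 5).
    Reduce coefficients mod 5: 2·t ≡ 4 (mod 5).
    The inverse of 2 mod 5 is 3 (since 2·3 = 6 = 1·5 + 1), so t ≡ 3·4 = 12 ≡ 2 (mod 5).
    Then x = 5 + 7·2 = 19, valid modulo lcm(7, 5) = 35: x ≡ 19 (mod 35).
  Combine with x ≡ 2 (mod 3); new modulus lcm = 105.
    Write x = 19 + 35·t and substitute into x ≡ 2 (mod 3): 35·t ≡ 2 − 19 = -17 (mod 3).
    Reduce coefficients mod 3: 2·t ≡ 1 (mod 3).
    The inverse of 2 mod 3 is 2 (since 2·2 = 4 = 1·3 + 1), so t ≡ 2·1 = 2 ≡ 2 (mod 3).
    Then x = 19 + 35·2 = 89, valid modulo lcm(35, 3) = 105: x ≡ 89 (mod 105).
  Combine with x ≡ 7 (mod 13); new modulus lcm = 1365.
    Write x = 89 + 105·t and substitute into x ≡ 7 (mod 13): 105·t ≡ 7 − 89 = -82 (mod 13).
    Reduce coefficients mod 13: 1·t ≡ 9 (mod 13).
    So t ≡ 9 (mod 13).
    Then x = 89 + 105·9 = 1034, valid modulo lcm(105, 13) = 1365: x ≡ 1034 (mod 1365).
Verify against each original: 1034 mod 7 = 5, 1034 mod 5 = 4, 1034 mod 3 = 2, 1034 mod 13 = 7.

x ≡ 1034 (mod 1365).


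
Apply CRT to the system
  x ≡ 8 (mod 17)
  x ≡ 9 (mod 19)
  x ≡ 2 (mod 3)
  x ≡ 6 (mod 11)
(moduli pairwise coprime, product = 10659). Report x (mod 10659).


Product of moduli M = 17 · 19 · 3 · 11 = 10659.
Merge one congruence at a time:
  Start: x ≡ 8 (mod 17).
  Combine with x ≡ 9 (mod 19); new modulus lcm = 323.
    Write x = 8 + 17·t and substitute into x ≡ 9 (mod 19): 17·t ≡ 9 − 8 = 1 (mod 19).
    The inverse of 17 mod 19 is 9 (since 17·9 = 153 = 8·19 + 1), so t ≡ 9·1 = 9 ≡ 9 (mod 19).
    Then x = 8 + 17·9 = 161, valid modulo lcm(17, 19) = 323: x ≡ 161 (mod 323).
  Combine with x ≡ 2 (mod 3); new modulus lcm = 969.
    Write x = 161 + 323·t and substitute into x ≡ 2 (mod 3): 323·t ≡ 2 − 161 = -159 (mod 3).
    Reduce coefficients mod 3: 2·t ≡ 0 (mod 3).
    The inverse of 2 mod 3 is 2 (since 2·2 = 4 = 1·3 + 1), so t ≡ 2·0 = 0 ≡ 0 (mod 3).
    Then x = 161 + 323·0 = 161, valid modulo lcm(323, 3) = 969: x ≡ 161 (mod 969).
  Combine with x ≡ 6 (mod 11); new modulus lcm = 10659.
    Write x = 161 + 969·t and substitute into x ≡ 6 (mod 11): 969·t ≡ 6 − 161 = -155 (mod 11).
    Reduce coefficients mod 11: 1·t ≡ 10 (mod 11).
    So t ≡ 10 (mod 11).
    Then x = 161 + 969·10 = 9851, valid modulo lcm(969, 11) = 10659: x ≡ 9851 (mod 10659).
Verify against each original: 9851 mod 17 = 8, 9851 mod 19 = 9, 9851 mod 3 = 2, 9851 mod 11 = 6.

x ≡ 9851 (mod 10659).


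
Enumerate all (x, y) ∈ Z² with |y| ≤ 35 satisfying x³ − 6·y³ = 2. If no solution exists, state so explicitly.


The equation is x³ - 6y³ = 2. For fixed y, x³ = 6·y³ + 2, so a solution requires the RHS to be a perfect cube.
Strategy: iterate y from -35 to 35, compute RHS = 6·y³ + 2, and check whether it is a (positive or negative) perfect cube.
Check small values of y:
  y = 0: RHS = 2 is not a perfect cube.
  y = 1: RHS = 8 = (2)³ ⇒ x = 2 works.
  y = -1: RHS = -4 is not a perfect cube.
  y = 2: RHS = 50 is not a perfect cube.
  y = -2: RHS = -46 is not a perfect cube.
  y = 3: RHS = 164 is not a perfect cube.
  y = -3: RHS = -160 is not a perfect cube.
Continuing the search up to |y| = 35 finds no further solutions beyond those listed.
Collected solutions: (2, 1).

Solutions (with |y| ≤ 35): (2, 1).


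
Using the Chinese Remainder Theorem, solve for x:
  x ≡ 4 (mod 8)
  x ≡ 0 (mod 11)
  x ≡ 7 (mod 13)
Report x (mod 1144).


Moduli 8, 11, 13 are pairwise coprime; by CRT there is a unique solution modulo M = 8 · 11 · 13 = 1144.
Solve pairwise, accumulating the modulus:
  Start with x ≡ 4 (mod 8).
  Combine with x ≡ 0 (mod 11): since gcd(8, 11) = 1, we get a unique residue mod 88.
    Write x = 4 + 8·t and substitute into x ≡ 0 (mod 11): 8·t ≡ 0 − 4 = -4 (mod 11).
    Reduce coefficients mod 11: 8·t ≡ 7 (mod 11).
    The inverse of 8 mod 11 is 7 (since 8·7 = 56 = 5·11 + 1), so t ≡ 7·7 = 49 ≡ 5 (mod 11).
    Then x = 4 + 8·5 = 44, valid modulo lcm(8, 11) = 88: x ≡ 44 (mod 88).
  Combine with x ≡ 7 (mod 13): since gcd(88, 13) = 1, we get a unique residue mod 1144.
    Write x = 44 + 88·t and substitute into x ≡ 7 (mod 13): 88·t ≡ 7 − 44 = -37 (mod 13).
    Reduce coefficients mod 13: 10·t ≡ 2 (mod 13).
    The inverse of 10 mod 13 is 4 (since 10·4 = 40 = 3·13 + 1), so t ≡ 4·2 = 8 ≡ 8 (mod 13).
    Then x = 44 + 88·8 = 748, valid modulo lcm(88, 13) = 1144: x ≡ 748 (mod 1144).
Verify: 748 mod 8 = 4 ✓, 748 mod 11 = 0 ✓, 748 mod 13 = 7 ✓.

x ≡ 748 (mod 1144).


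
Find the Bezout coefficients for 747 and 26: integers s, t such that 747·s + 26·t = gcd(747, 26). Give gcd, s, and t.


Euclidean algorithm on (747, 26) — divide until remainder is 0:
  747 = 28 · 26 + 19
  26 = 1 · 19 + 7
  19 = 2 · 7 + 5
  7 = 1 · 5 + 2
  5 = 2 · 2 + 1
  2 = 2 · 1 + 0
gcd(747, 26) = 1.
Track Bezout coefficients alongside the remainders: start with r₀ = 747 = a·1 + b·0 (s = 1, t = 0) and r₁ = 26 = a·0 + b·1 (s = 0, t = 1); each new remainder r_{k+1} = r_{k-1} − q_k·r_k inherits s_{k+1} = s_{k-1} − q_k·s_k, t_{k+1} = t_{k-1} − q_k·t_k, so r_k = a·s_k + b·t_k at every step:
  q = 28: r = 19, s = 1 − 28·0 = 1, t = 0 − 28·1 = -28  (check: 747·1 + 26·(-28) = 19)
  q = 1: r = 7, s = 0 − 1·1 = -1, t = 1 − 1·(-28) = 29  (check: 747·(-1) + 26·29 = 7)
  q = 2: r = 5, s = 1 − 2·(-1) = 3, t = -28 − 2·29 = -86  (check: 747·3 + 26·(-86) = 5)
  q = 1: r = 2, s = -1 − 1·3 = -4, t = 29 − 1·(-86) = 115  (check: 747·(-4) + 26·115 = 2)
  q = 2: r = 1, s = 3 − 2·(-4) = 11, t = -86 − 2·115 = -316  (check: 747·11 + 26·(-316) = 1)
The row with r = 1 (the gcd) gives the Bezout coefficients s = 11, t = -316.
Result: 747 · (11) + 26 · (-316) = 1.

gcd(747, 26) = 1; s = 11, t = -316 (check: 747·11 + 26·(-316) = 1).


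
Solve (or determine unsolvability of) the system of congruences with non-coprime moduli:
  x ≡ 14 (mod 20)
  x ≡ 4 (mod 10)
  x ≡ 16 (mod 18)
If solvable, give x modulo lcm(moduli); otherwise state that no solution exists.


Moduli 20, 10, 18 are not pairwise coprime, so CRT works modulo lcm(m_i) when all pairwise compatibility conditions hold.
Pairwise compatibility: gcd(m_i, m_j) must divide a_i - a_j for every pair.
Merge one congruence at a time:
  Start: x ≡ 14 (mod 20).
  Combine with x ≡ 4 (mod 10): gcd(20, 10) = 10; 4 - 14 = -10, which IS divisible by 10, so compatible.
    Write x = 14 + 20·t and substitute into x ≡ 4 (mod 10): 20·t ≡ 4 − 14 = -10 (mod 10).
    Divide the congruence (and modulus) by g = 10: 2·t ≡ -1 (mod 1).
    Modulo 1 every t works; take t = 0.
    Then x = 14 + 20·0 = 14, valid modulo lcm(20, 10) = 20: x ≡ 14 (mod 20).
  Combine with x ≡ 16 (mod 18): gcd(20, 18) = 2; 16 - 14 = 2, which IS divisible by 2, so compatible.
    Write x = 14 + 20·t and substitute into x ≡ 16 (mod 18): 20·t ≡ 16 − 14 = 2 (mod 18).
    Divide the congruence (and modulus) by g = 2: 10·t ≡ 1 (mod 9).
    Reduce coefficients mod 9: 1·t ≡ 1 (mod 9).
    So t ≡ 1 (mod 9).
    Then x = 14 + 20·1 = 34, valid modulo lcm(20, 18) = 180: x ≡ 34 (mod 180).
Verify: 34 mod 20 = 14, 34 mod 10 = 4, 34 mod 18 = 16.

x ≡ 34 (mod 180).


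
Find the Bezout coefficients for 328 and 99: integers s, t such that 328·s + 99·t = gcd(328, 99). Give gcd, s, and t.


Euclidean algorithm on (328, 99) — divide until remainder is 0:
  328 = 3 · 99 + 31
  99 = 3 · 31 + 6
  31 = 5 · 6 + 1
  6 = 6 · 1 + 0
gcd(328, 99) = 1.
Track Bezout coefficients alongside the remainders: start with r₀ = 328 = a·1 + b·0 (s = 1, t = 0) and r₁ = 99 = a·0 + b·1 (s = 0, t = 1); each new remainder r_{k+1} = r_{k-1} − q_k·r_k inherits s_{k+1} = s_{k-1} − q_k·s_k, t_{k+1} = t_{k-1} − q_k·t_k, so r_k = a·s_k + b·t_k at every step:
  q = 3: r = 31, s = 1 − 3·0 = 1, t = 0 − 3·1 = -3  (check: 328·1 + 99·(-3) = 31)
  q = 3: r = 6, s = 0 − 3·1 = -3, t = 1 − 3·(-3) = 10  (check: 328·(-3) + 99·10 = 6)
  q = 5: r = 1, s = 1 − 5·(-3) = 16, t = -3 − 5·10 = -53  (check: 328·16 + 99·(-53) = 1)
The row with r = 1 (the gcd) gives the Bezout coefficients s = 16, t = -53.
Result: 328 · (16) + 99 · (-53) = 1.

gcd(328, 99) = 1; s = 16, t = -53 (check: 328·16 + 99·(-53) = 1).


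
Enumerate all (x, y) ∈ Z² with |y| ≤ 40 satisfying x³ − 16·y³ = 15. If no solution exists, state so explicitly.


The equation is x³ - 16y³ = 15. For fixed y, x³ = 16·y³ + 15, so a solution requires the RHS to be a perfect cube.
Strategy: iterate y from -40 to 40, compute RHS = 16·y³ + 15, and check whether it is a (positive or negative) perfect cube.
Check small values of y:
  y = 0: RHS = 15 is not a perfect cube.
  y = 1: RHS = 31 is not a perfect cube.
  y = -1: RHS = -1 = (-1)³ ⇒ x = -1 works.
  y = 2: RHS = 143 is not a perfect cube.
  y = -2: RHS = -113 is not a perfect cube.
  y = 3: RHS = 447 is not a perfect cube.
  y = -3: RHS = -417 is not a perfect cube.
Continuing the search up to |y| = 40 finds no further solutions beyond those listed.
Collected solutions: (-1, -1).

Solutions (with |y| ≤ 40): (-1, -1).


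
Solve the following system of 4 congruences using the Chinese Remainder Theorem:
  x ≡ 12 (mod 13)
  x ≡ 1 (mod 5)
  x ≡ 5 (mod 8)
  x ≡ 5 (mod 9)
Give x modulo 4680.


Product of moduli M = 13 · 5 · 8 · 9 = 4680.
Merge one congruence at a time:
  Start: x ≡ 12 (mod 13).
  Combine with x ≡ 1 (mod 5); new modulus lcm = 65.
    Write x = 12 + 13·t and substitute into x ≡ 1 (mod 5): 13·t ≡ 1 − 12 = -11 (mod 5).
    Reduce coefficients mod 5: 3·t ≡ 4 (mod 5).
    The inverse of 3 mod 5 is 2 (since 3·2 = 6 = 1·5 + 1), so t ≡ 2·4 = 8 ≡ 3 (mod 5).
    Then x = 12 + 13·3 = 51, valid modulo lcm(13, 5) = 65: x ≡ 51 (mod 65).
  Combine with x ≡ 5 (mod 8); new modulus lcm = 520.
    Write x = 51 + 65·t and substitute into x ≡ 5 (mod 8): 65·t ≡ 5 − 51 = -46 (mod 8).
    Reduce coefficients mod 8: 1·t ≡ 2 (mod 8).
    So t ≡ 2 (mod 8).
    Then x = 51 + 65·2 = 181, valid modulo lcm(65, 8) = 520: x ≡ 181 (mod 520).
  Combine with x ≡ 5 (mod 9); new modulus lcm = 4680.
    Write x = 181 + 520·t and substitute into x ≡ 5 (mod 9): 520·t ≡ 5 − 181 = -176 (mod 9).
    Reduce coefficients mod 9: 7·t ≡ 4 (mod 9).
    The inverse of 7 mod 9 is 4 (since 7·4 = 28 = 3·9 + 1), so t ≡ 4·4 = 16 ≡ 7 (mod 9).
    Then x = 181 + 520·7 = 3821, valid modulo lcm(520, 9) = 4680: x ≡ 3821 (mod 4680).
Verify against each original: 3821 mod 13 = 12, 3821 mod 5 = 1, 3821 mod 8 = 5, 3821 mod 9 = 5.

x ≡ 3821 (mod 4680).


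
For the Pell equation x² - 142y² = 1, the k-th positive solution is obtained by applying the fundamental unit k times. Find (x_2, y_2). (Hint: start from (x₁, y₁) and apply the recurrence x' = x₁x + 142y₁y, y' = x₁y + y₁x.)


Step 1: Find the fundamental solution (x₁, y₁) of x² - 142y² = 1.
  Expand √142 as a continued fraction. a₀ = ⌊√142⌋ = 11; iterate m_{k+1} = d_k·a_k − m_k, d_{k+1} = (142 − m_{k+1}²)/d_k, a_{k+1} = ⌊(a₀ + m_{k+1})/d_{k+1}⌋ (starting m₀ = 0, d₀ = 1), with convergents p_k = a_k·p_{k-1} + p_{k-2}, q_k = a_k·q_{k-1} + q_{k-2} (p₋₁ = 1, q₋₁ = 0):
  k = 0: a₀ = 11; p₀/q₀ = 11/1; p₀² − 142·q₀² = 121 − 142 = -21.
  k = 1: m = 11, d = 21, a = ⌊(11 + 11)/21⌋ = 1; p/q = (1·11 + 1)/(1·1 + 0) = 12/1; p² − 142·q² = 144 − 142 = 2.
  k = 2: m = 10, d = 2, a = ⌊(11 + 10)/2⌋ = 10; p/q = (10·12 + 11)/(10·1 + 1) = 131/11; p² − 142·q² = 17161 − 17182 = -21.
  k = 3: m = 10, d = 21, a = ⌊(11 + 10)/21⌋ = 1; p/q = (1·131 + 12)/(1·11 + 1) = 143/12; p² − 142·q² = 20449 − 20448 = 1.
  The first convergent with p² − 142·q² = 1 gives the fundamental solution (x₁, y₁) = (143, 12).
Step 2: Apply the recurrence (x_{n+1}, y_{n+1}) = (x₁x_n + 142y₁y_n, x₁y_n + y₁x_n) repeatedly.
  From (x_1, y_1) = (143, 12): x_2 = 143·143 + 142·12·12 = 40897; y_2 = 143·12 + 12·143 = 3432.
Step 3: Verify x_2² - 142·y_2² = 1672564609 - 1672564608 = 1 (should be 1). ✓

(x_1, y_1) = (143, 12); (x_2, y_2) = (40897, 3432).


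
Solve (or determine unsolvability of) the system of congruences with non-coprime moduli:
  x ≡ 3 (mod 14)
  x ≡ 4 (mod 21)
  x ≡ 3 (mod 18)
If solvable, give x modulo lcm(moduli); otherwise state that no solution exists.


Moduli 14, 21, 18 are not pairwise coprime, so CRT works modulo lcm(m_i) when all pairwise compatibility conditions hold.
Pairwise compatibility: gcd(m_i, m_j) must divide a_i - a_j for every pair.
Merge one congruence at a time:
  Start: x ≡ 3 (mod 14).
  Combine with x ≡ 4 (mod 21): gcd(14, 21) = 7, and 4 - 3 = 1 is NOT divisible by 7.
    ⇒ system is inconsistent (no integer solution).

No solution (the system is inconsistent).


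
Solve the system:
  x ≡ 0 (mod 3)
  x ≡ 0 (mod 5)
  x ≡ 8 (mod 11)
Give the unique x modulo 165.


Moduli 3, 5, 11 are pairwise coprime; by CRT there is a unique solution modulo M = 3 · 5 · 11 = 165.
Solve pairwise, accumulating the modulus:
  Start with x ≡ 0 (mod 3).
  Combine with x ≡ 0 (mod 5): since gcd(3, 5) = 1, we get a unique residue mod 15.
    Write x = 0 + 3·t and substitute into x ≡ 0 (mod 5): 3·t ≡ 0 − 0 = 0 (mod 5).
    The inverse of 3 mod 5 is 2 (since 3·2 = 6 = 1·5 + 1), so t ≡ 2·0 = 0 ≡ 0 (mod 5).
    Then x = 0 + 3·0 = 0, valid modulo lcm(3, 5) = 15: x ≡ 0 (mod 15).
  Combine with x ≡ 8 (mod 11): since gcd(15, 11) = 1, we get a unique residue mod 165.
    Write x = 0 + 15·t and substitute into x ≡ 8 (mod 11): 15·t ≡ 8 − 0 = 8 (mod 11).
    Reduce coefficients mod 11: 4·t ≡ 8 (mod 11).
    The inverse of 4 mod 11 is 3 (since 4·3 = 12 = 1·11 + 1), so t ≡ 3·8 = 24 ≡ 2 (mod 11).
    Then x = 0 + 15·2 = 30, valid modulo lcm(15, 11) = 165: x ≡ 30 (mod 165).
Verify: 30 mod 3 = 0 ✓, 30 mod 5 = 0 ✓, 30 mod 11 = 8 ✓.

x ≡ 30 (mod 165).


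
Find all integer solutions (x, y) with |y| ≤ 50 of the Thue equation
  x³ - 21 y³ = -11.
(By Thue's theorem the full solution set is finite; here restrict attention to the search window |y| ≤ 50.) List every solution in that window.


The equation is x³ - 21y³ = -11. For fixed y, x³ = 21·y³ − 11, so a solution requires the RHS to be a perfect cube.
Strategy: iterate y from -50 to 50, compute RHS = 21·y³ − 11, and check whether it is a (positive or negative) perfect cube.
Check small values of y:
  y = 0: RHS = -11 is not a perfect cube.
  y = 1: RHS = 10 is not a perfect cube.
  y = -1: RHS = -32 is not a perfect cube.
  y = 2: RHS = 157 is not a perfect cube.
  y = -2: RHS = -179 is not a perfect cube.
  y = 3: RHS = 556 is not a perfect cube.
  y = -3: RHS = -578 is not a perfect cube.
Continuing the search up to |y| = 50 finds no solutions either.
No (x, y) in the scanned range satisfies the equation.

No integer solutions with |y| ≤ 50.


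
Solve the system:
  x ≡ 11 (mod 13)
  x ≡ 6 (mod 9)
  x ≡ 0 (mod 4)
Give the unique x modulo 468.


Moduli 13, 9, 4 are pairwise coprime; by CRT there is a unique solution modulo M = 13 · 9 · 4 = 468.
Solve pairwise, accumulating the modulus:
  Start with x ≡ 11 (mod 13).
  Combine with x ≡ 6 (mod 9): since gcd(13, 9) = 1, we get a unique residue mod 117.
    Write x = 11 + 13·t and substitute into x ≡ 6 (mod 9): 13·t ≡ 6 − 11 = -5 (mod 9).
    Reduce coefficients mod 9: 4·t ≡ 4 (mod 9).
    The inverse of 4 mod 9 is 7 (since 4·7 = 28 = 3·9 + 1), so t ≡ 7·4 = 28 ≡ 1 (mod 9).
    Then x = 11 + 13·1 = 24, valid modulo lcm(13, 9) = 117: x ≡ 24 (mod 117).
  Combine with x ≡ 0 (mod 4): since gcd(117, 4) = 1, we get a unique residue mod 468.
    Write x = 24 + 117·t and substitute into x ≡ 0 (mod 4): 117·t ≡ 0 − 24 = -24 (mod 4).
    Reduce coefficients mod 4: 1·t ≡ 0 (mod 4).
    So t ≡ 0 (mod 4).
    Then x = 24 + 117·0 = 24, valid modulo lcm(117, 4) = 468: x ≡ 24 (mod 468).
Verify: 24 mod 13 = 11 ✓, 24 mod 9 = 6 ✓, 24 mod 4 = 0 ✓.

x ≡ 24 (mod 468).


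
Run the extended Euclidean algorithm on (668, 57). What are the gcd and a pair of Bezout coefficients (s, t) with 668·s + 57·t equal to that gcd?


Euclidean algorithm on (668, 57) — divide until remainder is 0:
  668 = 11 · 57 + 41
  57 = 1 · 41 + 16
  41 = 2 · 16 + 9
  16 = 1 · 9 + 7
  9 = 1 · 7 + 2
  7 = 3 · 2 + 1
  2 = 2 · 1 + 0
gcd(668, 57) = 1.
Track Bezout coefficients alongside the remainders: start with r₀ = 668 = a·1 + b·0 (s = 1, t = 0) and r₁ = 57 = a·0 + b·1 (s = 0, t = 1); each new remainder r_{k+1} = r_{k-1} − q_k·r_k inherits s_{k+1} = s_{k-1} − q_k·s_k, t_{k+1} = t_{k-1} − q_k·t_k, so r_k = a·s_k + b·t_k at every step:
  q = 11: r = 41, s = 1 − 11·0 = 1, t = 0 − 11·1 = -11  (check: 668·1 + 57·(-11) = 41)
  q = 1: r = 16, s = 0 − 1·1 = -1, t = 1 − 1·(-11) = 12  (check: 668·(-1) + 57·12 = 16)
  q = 2: r = 9, s = 1 − 2·(-1) = 3, t = -11 − 2·12 = -35  (check: 668·3 + 57·(-35) = 9)
  q = 1: r = 7, s = -1 − 1·3 = -4, t = 12 − 1·(-35) = 47  (check: 668·(-4) + 57·47 = 7)
  q = 1: r = 2, s = 3 − 1·(-4) = 7, t = -35 − 1·47 = -82  (check: 668·7 + 57·(-82) = 2)
  q = 3: r = 1, s = -4 − 3·7 = -25, t = 47 − 3·(-82) = 293  (check: 668·(-25) + 57·293 = 1)
The row with r = 1 (the gcd) gives the Bezout coefficients s = -25, t = 293.
Result: 668 · (-25) + 57 · (293) = 1.

gcd(668, 57) = 1; s = -25, t = 293 (check: 668·(-25) + 57·293 = 1).


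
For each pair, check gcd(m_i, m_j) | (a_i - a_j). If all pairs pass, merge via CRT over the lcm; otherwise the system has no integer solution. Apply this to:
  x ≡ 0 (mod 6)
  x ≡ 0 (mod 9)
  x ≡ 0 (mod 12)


Moduli 6, 9, 12 are not pairwise coprime, so CRT works modulo lcm(m_i) when all pairwise compatibility conditions hold.
Pairwise compatibility: gcd(m_i, m_j) must divide a_i - a_j for every pair.
Merge one congruence at a time:
  Start: x ≡ 0 (mod 6).
  Combine with x ≡ 0 (mod 9): gcd(6, 9) = 3; 0 - 0 = 0, which IS divisible by 3, so compatible.
    Write x = 0 + 6·t and substitute into x ≡ 0 (mod 9): 6·t ≡ 0 − 0 = 0 (mod 9).
    Divide the congruence (and modulus) by g = 3: 2·t ≡ 0 (mod 3).
    The inverse of 2 mod 3 is 2 (since 2·2 = 4 = 1·3 + 1), so t ≡ 2·0 = 0 ≡ 0 (mod 3).
    Then x = 0 + 6·0 = 0, valid modulo lcm(6, 9) = 18: x ≡ 0 (mod 18).
  Combine with x ≡ 0 (mod 12): gcd(18, 12) = 6; 0 - 0 = 0, which IS divisible by 6, so compatible.
    Write x = 0 + 18·t and substitute into x ≡ 0 (mod 12): 18·t ≡ 0 − 0 = 0 (mod 12).
    Divide the congruence (and modulus) by g = 6: 3·t ≡ 0 (mod 2).
    Reduce coefficients mod 2: 1·t ≡ 0 (mod 2).
    So t ≡ 0 (mod 2).
    Then x = 0 + 18·0 = 0, valid modulo lcm(18, 12) = 36: x ≡ 0 (mod 36).
Verify: 0 mod 6 = 0, 0 mod 9 = 0, 0 mod 12 = 0.

x ≡ 0 (mod 36).


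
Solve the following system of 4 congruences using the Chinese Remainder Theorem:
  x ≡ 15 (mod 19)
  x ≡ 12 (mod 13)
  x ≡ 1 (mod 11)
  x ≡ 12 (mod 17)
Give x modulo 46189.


Product of moduli M = 19 · 13 · 11 · 17 = 46189.
Merge one congruence at a time:
  Start: x ≡ 15 (mod 19).
  Combine with x ≡ 12 (mod 13); new modulus lcm = 247.
    Write x = 15 + 19·t and substitute into x ≡ 12 (mod 13): 19·t ≡ 12 − 15 = -3 (mod 13).
    Reduce coefficients mod 13: 6·t ≡ 10 (mod 13).
    The inverse of 6 mod 13 is 11 (since 6·11 = 66 = 5·13 + 1), so t ≡ 11·10 = 110 ≡ 6 (mod 13).
    Then x = 15 + 19·6 = 129, valid modulo lcm(19, 13) = 247: x ≡ 129 (mod 247).
  Combine with x ≡ 1 (mod 11); new modulus lcm = 2717.
    Write x = 129 + 247·t and substitute into x ≡ 1 (mod 11): 247·t ≡ 1 − 129 = -128 (mod 11).
    Reduce coefficients mod 11: 5·t ≡ 4 (mod 11).
    The inverse of 5 mod 11 is 9 (since 5·9 = 45 = 4·11 + 1), so t ≡ 9·4 = 36 ≡ 3 (mod 11).
    Then x = 129 + 247·3 = 870, valid modulo lcm(247, 11) = 2717: x ≡ 870 (mod 2717).
  Combine with x ≡ 12 (mod 17); new modulus lcm = 46189.
    Write x = 870 + 2717·t and substitute into x ≡ 12 (mod 17): 2717·t ≡ 12 − 870 = -858 (mod 17).
    Reduce coefficients mod 17: 14·t ≡ 9 (mod 17).
    The inverse of 14 mod 17 is 11 (since 14·11 = 154 = 9·17 + 1), so t ≡ 11·9 = 99 ≡ 14 (mod 17).
    Then x = 870 + 2717·14 = 38908, valid modulo lcm(2717, 17) = 46189: x ≡ 38908 (mod 46189).
Verify against each original: 38908 mod 19 = 15, 38908 mod 13 = 12, 38908 mod 11 = 1, 38908 mod 17 = 12.

x ≡ 38908 (mod 46189).


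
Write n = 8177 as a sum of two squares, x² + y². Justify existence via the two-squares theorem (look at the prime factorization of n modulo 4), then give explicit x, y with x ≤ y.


Step 1: Factor n = 8177 = 13 · 17 · 37.
Step 2: Check the mod-4 condition on each prime factor: 13 ≡ 1 (mod 4), exponent 1; 17 ≡ 1 (mod 4), exponent 1; 37 ≡ 1 (mod 4), exponent 1.
All primes ≡ 3 (mod 4) appear to even exponent (or don't appear), so by the two-squares theorem n IS expressible as a sum of two squares.
Step 3: Build a representation. Here n = 13 · 17 · 37 is a product of primes ≡ 1 (mod 4). Each prime p ≡ 1 (mod 4) is itself a sum of two squares; find a² by testing p − a² for a perfect square:
  13: 13 − 1² = 12, 13 − 2² = 9 = 3² ⇒ 13 = 2² + 3².
  17: 17 − 1² = 16 = 4² ⇒ 17 = 1² + 4².
  37: 37 − 1² = 36 = 6² ⇒ 37 = 1² + 6².
  Combine using the Brahmagupta–Fibonacci identity (a² + b²)(c² + d²) = (ac − bd)² + (ad + bc)² = (ac + bd)² + (ad − bc)²:
  13 · 17 = 221: from (2² + 3²)(1² + 4²), take (2·1 − 3·4, 2·4 + 3·1) = (2 − 12, 8 + 3) = (-10, 11); dropping signs (only squares matter) gives (10, 11); check 10² + 11² = 100 + 121 = 221 ✓.
  221 · 37 = 8177: from (10² + 11²)(1² + 6²), take (10·1 − 11·6, 10·6 + 11·1) = (10 − 66, 60 + 11) = (-56, 71); dropping signs (only squares matter) gives (56, 71); check 56² + 71² = 3136 + 5041 = 8177 ✓.
Step 4: Order so x ≤ y and verify: 56² + 71² = 3136 + 5041 = 8177 = n. ✓

n = 8177 = 56² + 71² (one valid representation with x ≤ y).


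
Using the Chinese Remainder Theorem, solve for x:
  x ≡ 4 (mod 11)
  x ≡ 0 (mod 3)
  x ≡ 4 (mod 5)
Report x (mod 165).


Moduli 11, 3, 5 are pairwise coprime; by CRT there is a unique solution modulo M = 11 · 3 · 5 = 165.
Solve pairwise, accumulating the modulus:
  Start with x ≡ 4 (mod 11).
  Combine with x ≡ 0 (mod 3): since gcd(11, 3) = 1, we get a unique residue mod 33.
    Write x = 4 + 11·t and substitute into x ≡ 0 (mod 3): 11·t ≡ 0 − 4 = -4 (mod 3).
    Reduce coefficients mod 3: 2·t ≡ 2 (mod 3).
    The inverse of 2 mod 3 is 2 (since 2·2 = 4 = 1·3 + 1), so t ≡ 2·2 = 4 ≡ 1 (mod 3).
    Then x = 4 + 11·1 = 15, valid modulo lcm(11, 3) = 33: x ≡ 15 (mod 33).
  Combine with x ≡ 4 (mod 5): since gcd(33, 5) = 1, we get a unique residue mod 165.
    Write x = 15 + 33·t and substitute into x ≡ 4 (mod 5): 33·t ≡ 4 − 15 = -11 (mod 5).
    Reduce coefficients mod 5: 3·t ≡ 4 (mod 5).
    The inverse of 3 mod 5 is 2 (since 3·2 = 6 = 1·5 + 1), so t ≡ 2·4 = 8 ≡ 3 (mod 5).
    Then x = 15 + 33·3 = 114, valid modulo lcm(33, 5) = 165: x ≡ 114 (mod 165).
Verify: 114 mod 11 = 4 ✓, 114 mod 3 = 0 ✓, 114 mod 5 = 4 ✓.

x ≡ 114 (mod 165).


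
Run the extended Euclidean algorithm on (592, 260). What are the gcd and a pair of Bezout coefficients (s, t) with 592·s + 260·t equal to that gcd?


Euclidean algorithm on (592, 260) — divide until remainder is 0:
  592 = 2 · 260 + 72
  260 = 3 · 72 + 44
  72 = 1 · 44 + 28
  44 = 1 · 28 + 16
  28 = 1 · 16 + 12
  16 = 1 · 12 + 4
  12 = 3 · 4 + 0
gcd(592, 260) = 4.
Track Bezout coefficients alongside the remainders: start with r₀ = 592 = a·1 + b·0 (s = 1, t = 0) and r₁ = 260 = a·0 + b·1 (s = 0, t = 1); each new remainder r_{k+1} = r_{k-1} − q_k·r_k inherits s_{k+1} = s_{k-1} − q_k·s_k, t_{k+1} = t_{k-1} − q_k·t_k, so r_k = a·s_k + b·t_k at every step:
  q = 2: r = 72, s = 1 − 2·0 = 1, t = 0 − 2·1 = -2  (check: 592·1 + 260·(-2) = 72)
  q = 3: r = 44, s = 0 − 3·1 = -3, t = 1 − 3·(-2) = 7  (check: 592·(-3) + 260·7 = 44)
  q = 1: r = 28, s = 1 − 1·(-3) = 4, t = -2 − 1·7 = -9  (check: 592·4 + 260·(-9) = 28)
  q = 1: r = 16, s = -3 − 1·4 = -7, t = 7 − 1·(-9) = 16  (check: 592·(-7) + 260·16 = 16)
  q = 1: r = 12, s = 4 − 1·(-7) = 11, t = -9 − 1·16 = -25  (check: 592·11 + 260·(-25) = 12)
  q = 1: r = 4, s = -7 − 1·11 = -18, t = 16 − 1·(-25) = 41  (check: 592·(-18) + 260·41 = 4)
The row with r = 4 (the gcd) gives the Bezout coefficients s = -18, t = 41.
Result: 592 · (-18) + 260 · (41) = 4.

gcd(592, 260) = 4; s = -18, t = 41 (check: 592·(-18) + 260·41 = 4).


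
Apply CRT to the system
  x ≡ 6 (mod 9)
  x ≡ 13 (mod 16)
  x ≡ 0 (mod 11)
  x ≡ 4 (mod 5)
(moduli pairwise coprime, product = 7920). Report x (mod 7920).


Product of moduli M = 9 · 16 · 11 · 5 = 7920.
Merge one congruence at a time:
  Start: x ≡ 6 (mod 9).
  Combine with x ≡ 13 (mod 16); new modulus lcm = 144.
    Write x = 6 + 9·t and substitute into x ≡ 13 (mod 16): 9·t ≡ 13 − 6 = 7 (mod 16).
    The inverse of 9 mod 16 is 9 (since 9·9 = 81 = 5·16 + 1), so t ≡ 9·7 = 63 ≡ 15 (mod 16).
    Then x = 6 + 9·15 = 141, valid modulo lcm(9, 16) = 144: x ≡ 141 (mod 144).
  Combine with x ≡ 0 (mod 11); new modulus lcm = 1584.
    Write x = 141 + 144·t and substitute into x ≡ 0 (mod 11): 144·t ≡ 0 − 141 = -141 (mod 11).
    Reduce coefficients mod 11: 1·t ≡ 2 (mod 11).
    So t ≡ 2 (mod 11).
    Then x = 141 + 144·2 = 429, valid modulo lcm(144, 11) = 1584: x ≡ 429 (mod 1584).
  Combine with x ≡ 4 (mod 5); new modulus lcm = 7920.
    Write x = 429 + 1584·t and substitute into x ≡ 4 (mod 5): 1584·t ≡ 4 − 429 = -425 (mod 5).
    Reduce coefficients mod 5: 4·t ≡ 0 (mod 5).
    The inverse of 4 mod 5 is 4 (since 4·4 = 16 = 3·5 + 1), so t ≡ 4·0 = 0 ≡ 0 (mod 5).
    Then x = 429 + 1584·0 = 429, valid modulo lcm(1584, 5) = 7920: x ≡ 429 (mod 7920).
Verify against each original: 429 mod 9 = 6, 429 mod 16 = 13, 429 mod 11 = 0, 429 mod 5 = 4.

x ≡ 429 (mod 7920).
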